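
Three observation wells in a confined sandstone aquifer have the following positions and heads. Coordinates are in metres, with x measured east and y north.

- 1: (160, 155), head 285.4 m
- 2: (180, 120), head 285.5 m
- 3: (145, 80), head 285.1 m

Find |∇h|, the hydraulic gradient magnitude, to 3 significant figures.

With h = a·x + b·y + c and 1 as origin, the differences give:
  20·a + (-35)·b = +0.1
  (-15)·a + (-75)·b = -0.3
Eliminate b (×(-75) and ×(-35), subtract): -2025·a = -18.00 → a = ∂h/∂x = +0.008889
Back-substitute: b = ∂h/∂y = +0.002222.
|∇h| = √(0.008889² + 0.002222²) = 0.009163

0.00916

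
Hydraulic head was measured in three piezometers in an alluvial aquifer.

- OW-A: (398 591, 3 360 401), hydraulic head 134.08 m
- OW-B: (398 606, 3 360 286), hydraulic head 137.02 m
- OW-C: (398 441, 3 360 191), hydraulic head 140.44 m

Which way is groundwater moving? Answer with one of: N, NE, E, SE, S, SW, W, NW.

N

Taking OW-A as reference: OW-B−OW-A = (15, -115, +2.94); OW-C−OW-A = (-150, -210, +6.36).
Solve a·Δx + b·Δy = Δh: det = 15·(-210) − (-150)·(-115) = -20400.
∂h/∂x = [(+2.94)·(-210) − (+6.36)·(-115)] / -20400 = -0.005588
∂h/∂y = [15·(+6.36) − (-150)·(+2.94)] / -20400 = -0.02629
Flow = −∇h = (+0.005588 east, +0.02629 north), which points north.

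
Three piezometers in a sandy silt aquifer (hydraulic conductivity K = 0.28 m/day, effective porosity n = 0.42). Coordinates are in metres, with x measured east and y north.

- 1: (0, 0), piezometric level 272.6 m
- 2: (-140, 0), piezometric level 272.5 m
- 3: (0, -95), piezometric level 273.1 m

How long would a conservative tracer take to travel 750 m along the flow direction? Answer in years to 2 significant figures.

580 years

∂h/∂x = (272.5 − 272.6) / (-140 − 0) = +0.0007143
∂h/∂y = (273.1 − 272.6) / (-95 − 0) = -0.005263
|∇h| = √(0.0007143² + -0.005263²) = 0.005311
Seepage velocity v = K·i/n = 0.28 × 0.005311 / 0.42 = 0.003541 m/day.
t = 750 / 0.003541 = 2.118e+05 days = 580 years.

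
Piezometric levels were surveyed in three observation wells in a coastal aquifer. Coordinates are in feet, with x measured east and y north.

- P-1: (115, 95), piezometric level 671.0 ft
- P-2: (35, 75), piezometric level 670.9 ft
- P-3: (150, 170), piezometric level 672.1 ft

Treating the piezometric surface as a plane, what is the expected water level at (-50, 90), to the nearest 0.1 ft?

671.4 ft

Taking P-1 as reference: P-2−P-1 = (-80, -20, -0.1); P-3−P-1 = (35, 75, +1.1).
Determinant of the coordinate differences = (-80)·75 − 35·(-20) = -5300.
∂h/∂x = [(-0.1)·75 − (+1.1)·(-20)] / -5300 = -0.002736
∂h/∂y = [(-80)·(+1.1) − 35·(-0.1)] / -5300 = +0.01594
h(-50, 90) = 671.0 + (-0.002736)·(-165) + (+0.01594)·(-5) = 671.0 +0.451 -0.080 = 671.372 ft.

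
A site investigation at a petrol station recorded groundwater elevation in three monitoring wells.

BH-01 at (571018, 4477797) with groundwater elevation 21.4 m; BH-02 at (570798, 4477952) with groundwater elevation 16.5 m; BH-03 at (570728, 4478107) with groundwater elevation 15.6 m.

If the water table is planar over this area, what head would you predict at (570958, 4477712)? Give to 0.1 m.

19.3 m

With h = a·x + b·y + c and BH-01 as origin, the differences give:
  (-220)·a + 155·b = -4.9
  (-290)·a + 310·b = -5.8
Eliminate b (×310 and ×155, subtract): -23250·a = -620.00 → a = ∂h/∂x = +0.02667
Back-substitute: b = ∂h/∂y = +0.006237.
h(570958, 4477712) = 21.4 + (+0.02667)·(-60) + (+0.006237)·(-85) = 21.4 -1.600 -0.530 = 19.270 m.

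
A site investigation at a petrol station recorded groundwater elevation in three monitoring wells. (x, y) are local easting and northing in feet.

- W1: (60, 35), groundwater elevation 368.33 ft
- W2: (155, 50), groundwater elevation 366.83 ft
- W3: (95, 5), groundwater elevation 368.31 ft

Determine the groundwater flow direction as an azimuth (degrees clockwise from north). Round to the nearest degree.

Differences from W1: to W2 (Δx, Δy, Δh) = (95, 15, -1.50); to W3 = (35, -30, -0.02).
Determinant of the coordinate differences = 95·(-30) − 35·15 = -3375.
∂h/∂x = [(-1.50)·(-30) − (-0.02)·15] / -3375 = -0.01342
∂h/∂y = [95·(-0.02) − 35·(-1.50)] / -3375 = -0.01499
Flow direction (−∇h) has components (+0.01342 E, +0.01499 N).
Azimuth = atan2(E, N) = atan2(+0.01342, +0.01499) = 41.8° ≈ 042°.

042°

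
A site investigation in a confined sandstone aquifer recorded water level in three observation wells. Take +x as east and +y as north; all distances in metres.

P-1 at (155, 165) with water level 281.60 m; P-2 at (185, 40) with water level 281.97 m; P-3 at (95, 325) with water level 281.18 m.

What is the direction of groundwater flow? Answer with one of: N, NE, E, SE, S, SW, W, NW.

Taking P-1 as reference: P-2−P-1 = (30, -125, +0.37); P-3−P-1 = (-60, 160, -0.42).
Determinant of the coordinate differences = 30·160 − (-60)·(-125) = -2700.
∂h/∂x = [(+0.37)·160 − (-0.42)·(-125)] / -2700 = -0.002481
∂h/∂y = [30·(-0.42) − (-60)·(+0.37)] / -2700 = -0.003556
Flow = −∇h = (+0.002481 east, +0.003556 north), which points northeast.

NE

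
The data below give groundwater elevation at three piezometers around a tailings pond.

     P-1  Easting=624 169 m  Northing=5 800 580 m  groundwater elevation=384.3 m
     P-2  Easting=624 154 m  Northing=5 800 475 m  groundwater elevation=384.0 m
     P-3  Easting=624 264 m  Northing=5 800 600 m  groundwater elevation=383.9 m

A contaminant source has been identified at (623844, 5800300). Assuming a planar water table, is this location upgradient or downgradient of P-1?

upgradient

Differences from P-1: to P-2 (Δx, Δy, Δh) = (-15, -105, -0.3); to P-3 = (95, 20, -0.4).
Determinant of the coordinate differences = (-15)·20 − 95·(-105) = 9675.
∂h/∂x = [(-0.3)·20 − (-0.4)·(-105)] / 9675 = -0.004961
∂h/∂y = [(-15)·(-0.4) − 95·(-0.3)] / 9675 = +0.003566
Head at (623844, 5800300) = 384.3 + (-0.004961)·(-325) + (+0.003566)·(-280) = 384.91 m.
That is higher than the 384.3 m at P-1, so the point is upgradient.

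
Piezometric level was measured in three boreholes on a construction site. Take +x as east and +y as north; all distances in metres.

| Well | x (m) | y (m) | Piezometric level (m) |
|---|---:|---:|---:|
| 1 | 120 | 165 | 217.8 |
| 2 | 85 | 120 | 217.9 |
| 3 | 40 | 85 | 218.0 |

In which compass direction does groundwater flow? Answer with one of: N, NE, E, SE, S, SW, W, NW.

With h = a·x + b·y + c and 1 as origin, the differences give:
  (-35)·a + (-45)·b = +0.1
  (-80)·a + (-80)·b = +0.2
Eliminate b (×(-80) and ×(-45), subtract): -800·a = 1.00 → a = ∂h/∂x = -0.001250
Back-substitute: b = ∂h/∂y = -0.001250.
Flow = −∇h = (+0.001250 east, +0.001250 north), which points northeast.

NE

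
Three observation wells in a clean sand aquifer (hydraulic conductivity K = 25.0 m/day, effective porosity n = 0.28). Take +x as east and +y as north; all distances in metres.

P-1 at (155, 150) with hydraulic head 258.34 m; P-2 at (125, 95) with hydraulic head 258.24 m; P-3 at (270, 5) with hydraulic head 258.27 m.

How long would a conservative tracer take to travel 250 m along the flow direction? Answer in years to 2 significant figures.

4.7 years

Taking P-1 as reference: P-2−P-1 = (-30, -55, -0.10); P-3−P-1 = (115, -145, -0.07).
Determinant of the coordinate differences = (-30)·(-145) − 115·(-55) = 10675.
∂h/∂x = [(-0.10)·(-145) − (-0.07)·(-55)] / 10675 = +0.0009977
∂h/∂y = [(-30)·(-0.07) − 115·(-0.10)] / 10675 = +0.001274
|∇h| = √(0.0009977² + 0.001274²) = 0.001618
Seepage velocity v = K·i/n = 25.0 × 0.001618 / 0.28 = 0.1445 m/day.
t = 250 / 0.1445 = 1730 days = 4.74 years.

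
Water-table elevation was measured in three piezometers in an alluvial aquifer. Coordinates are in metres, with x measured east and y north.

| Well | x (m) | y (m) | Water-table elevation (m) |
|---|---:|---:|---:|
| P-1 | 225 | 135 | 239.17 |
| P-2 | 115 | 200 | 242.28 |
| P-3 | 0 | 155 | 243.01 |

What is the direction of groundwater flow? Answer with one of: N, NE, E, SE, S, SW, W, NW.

SE

With h = a·x + b·y + c and P-1 as origin, the differences give:
  (-110)·a + 65·b = +3.11
  (-225)·a + 20·b = +3.84
Eliminate b (×20 and ×65, subtract): 12425·a = -187.400 → a = ∂h/∂x = -0.01508
Back-substitute: b = ∂h/∂y = +0.02232.
Flow = −∇h = (+0.01508 east, -0.02232 north), which points southeast.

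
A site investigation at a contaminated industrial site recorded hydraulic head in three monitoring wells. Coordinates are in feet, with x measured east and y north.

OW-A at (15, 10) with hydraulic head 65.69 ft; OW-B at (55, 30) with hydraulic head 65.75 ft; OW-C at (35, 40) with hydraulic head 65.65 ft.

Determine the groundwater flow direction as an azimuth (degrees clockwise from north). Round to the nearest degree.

Differences from OW-A: to OW-B (Δx, Δy, Δh) = (40, 20, +0.06); to OW-C = (20, 30, -0.04).
Solve a·Δx + b·Δy = Δh: det = 40·30 − 20·20 = 800.
∂h/∂x = [(+0.06)·30 − (-0.04)·20] / 800 = +0.003250
∂h/∂y = [40·(-0.04) − 20·(+0.06)] / 800 = -0.003500
Flow direction (−∇h) has components (-0.003250 E, +0.003500 N).
Azimuth = atan2(E, N) = atan2(-0.003250, +0.003500) = 317.1° ≈ 317°.

317°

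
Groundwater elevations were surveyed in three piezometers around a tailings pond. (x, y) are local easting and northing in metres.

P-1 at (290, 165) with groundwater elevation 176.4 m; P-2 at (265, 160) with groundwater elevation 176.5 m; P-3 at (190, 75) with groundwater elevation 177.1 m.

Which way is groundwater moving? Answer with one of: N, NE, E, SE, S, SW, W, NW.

NE

Three-point gradient (reference P-1): Δ to P-2 = (-25, -5, +0.1), Δ to P-3 = (-100, -90, +0.7).
∂h/∂x = -0.003143, ∂h/∂y = -0.004286 (det = 1750).
Flow = −∇h = (+0.003143 east, +0.004286 north), which points northeast.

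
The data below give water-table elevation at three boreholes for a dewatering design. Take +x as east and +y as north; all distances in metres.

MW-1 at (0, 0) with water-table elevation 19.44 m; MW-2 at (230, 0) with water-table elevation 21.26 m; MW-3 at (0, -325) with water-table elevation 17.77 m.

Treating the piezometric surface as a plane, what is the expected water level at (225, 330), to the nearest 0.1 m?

22.9 m

∂h/∂x = (21.26 − 19.44) / (230 − 0) = +0.007913
∂h/∂y = (17.77 − 19.44) / (-325 − 0) = +0.005138
h(225, 330) = 19.44 + (+0.007913)·(225) + (+0.005138)·(330) = 19.44 +1.780 +1.696 = 22.916 m.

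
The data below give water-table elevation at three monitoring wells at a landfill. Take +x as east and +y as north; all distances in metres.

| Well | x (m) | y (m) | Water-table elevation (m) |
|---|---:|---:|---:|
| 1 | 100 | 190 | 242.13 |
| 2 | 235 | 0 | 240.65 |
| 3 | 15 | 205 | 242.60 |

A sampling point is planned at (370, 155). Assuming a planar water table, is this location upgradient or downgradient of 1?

downgradient

Three-point gradient (reference 1): Δ to 2 = (135, -190, -1.48), Δ to 3 = (-85, 15, +0.47).
∂h/∂x = -0.004750, ∂h/∂y = +0.004414 (det = -14125).
Head at (370, 155) = 242.13 + (-0.004750)·(270) + (+0.004414)·(-35) = 240.69 m.
That is lower than the 242.13 m at 1, so the point is downgradient.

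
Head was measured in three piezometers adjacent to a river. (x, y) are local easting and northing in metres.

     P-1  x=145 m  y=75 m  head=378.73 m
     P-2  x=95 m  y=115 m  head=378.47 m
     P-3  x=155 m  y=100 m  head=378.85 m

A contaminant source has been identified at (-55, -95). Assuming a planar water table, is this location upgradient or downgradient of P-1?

downgradient

Taking P-1 as reference: P-2−P-1 = (-50, 40, -0.26); P-3−P-1 = (10, 25, +0.12).
Determinant of the coordinate differences = (-50)·25 − 10·40 = -1650.
∂h/∂x = [(-0.26)·25 − (+0.12)·40] / -1650 = +0.006848
∂h/∂y = [(-50)·(+0.12) − 10·(-0.26)] / -1650 = +0.002061
Head at (-55, -95) = 378.73 + (+0.006848)·(-200) + (+0.002061)·(-170) = 377.01 m.
That is lower than the 378.73 m at P-1, so the point is downgradient.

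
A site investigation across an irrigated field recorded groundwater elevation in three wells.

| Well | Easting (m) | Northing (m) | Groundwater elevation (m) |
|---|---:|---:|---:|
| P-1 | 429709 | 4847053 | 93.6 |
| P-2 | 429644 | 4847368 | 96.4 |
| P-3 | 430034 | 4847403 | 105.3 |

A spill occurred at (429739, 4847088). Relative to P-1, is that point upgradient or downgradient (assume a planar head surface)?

Taking P-1 as reference: P-2−P-1 = (-65, 315, +2.8); P-3−P-1 = (325, 350, +11.7).
Determinant of the coordinate differences = (-65)·350 − 325·315 = -125125.
∂h/∂x = [(+2.8)·350 − (+11.7)·315] / -125125 = +0.02162
∂h/∂y = [(-65)·(+11.7) − 325·(+2.8)] / -125125 = +0.01335
Head at (429739, 4847088) = 93.6 + (+0.02162)·(30) + (+0.01335)·(35) = 94.72 m.
That is higher than the 93.6 m at P-1, so the point is upgradient.

upgradient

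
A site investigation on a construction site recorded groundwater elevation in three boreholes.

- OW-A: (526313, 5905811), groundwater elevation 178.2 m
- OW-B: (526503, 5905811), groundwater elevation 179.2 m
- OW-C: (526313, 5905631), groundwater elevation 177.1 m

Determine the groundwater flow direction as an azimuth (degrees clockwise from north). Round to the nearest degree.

∂h/∂x = (179.2 − 178.2) / (526503 − 526313) = +0.005263
∂h/∂y = (177.1 − 178.2) / (5905631 − 5905811) = +0.006111
Flow direction (−∇h) has components (-0.005263 E, -0.006111 N).
Azimuth = atan2(E, N) = atan2(-0.005263, -0.006111) = 220.7° ≈ 221°.

221°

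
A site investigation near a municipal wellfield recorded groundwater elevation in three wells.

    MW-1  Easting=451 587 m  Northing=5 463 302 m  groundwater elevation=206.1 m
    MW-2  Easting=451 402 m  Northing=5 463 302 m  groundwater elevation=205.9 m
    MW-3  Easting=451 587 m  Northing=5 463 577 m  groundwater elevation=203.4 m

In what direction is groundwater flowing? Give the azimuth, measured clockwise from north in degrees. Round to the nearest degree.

354°

∂h/∂x = (205.9 − 206.1) / (451402 − 451587) = +0.001081
∂h/∂y = (203.4 − 206.1) / (5463577 − 5463302) = -0.009818
Flow direction (−∇h) has components (-0.001081 E, +0.009818 N).
Azimuth = atan2(E, N) = atan2(-0.001081, +0.009818) = 353.7° ≈ 354°.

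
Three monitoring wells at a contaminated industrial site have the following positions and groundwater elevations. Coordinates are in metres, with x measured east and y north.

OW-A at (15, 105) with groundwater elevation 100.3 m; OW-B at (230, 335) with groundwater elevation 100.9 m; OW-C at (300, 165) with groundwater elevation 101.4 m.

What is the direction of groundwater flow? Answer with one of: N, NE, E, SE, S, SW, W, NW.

Taking OW-A as reference: OW-B−OW-A = (215, 230, +0.6); OW-C−OW-A = (285, 60, +1.1).
Determinant of the coordinate differences = 215·60 − 285·230 = -52650.
∂h/∂x = [(+0.6)·60 − (+1.1)·230] / -52650 = +0.004122
∂h/∂y = [215·(+1.1) − 285·(+0.6)] / -52650 = -0.001244
Flow = −∇h = (-0.004122 east, +0.001244 north), which points west.

W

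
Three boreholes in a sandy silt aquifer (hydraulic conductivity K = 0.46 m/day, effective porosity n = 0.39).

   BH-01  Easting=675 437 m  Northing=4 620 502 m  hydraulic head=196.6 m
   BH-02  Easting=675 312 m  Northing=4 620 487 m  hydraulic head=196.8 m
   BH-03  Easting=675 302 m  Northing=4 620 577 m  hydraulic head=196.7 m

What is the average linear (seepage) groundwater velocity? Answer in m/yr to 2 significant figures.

Three-point gradient (reference BH-01): Δ to BH-02 = (-125, -15, +0.2), Δ to BH-03 = (-135, 75, +0.1).
∂h/∂x = -0.001447, ∂h/∂y = -0.001272 (det = -11400).
|∇h| = √(-0.001447² + -0.001272²) = 0.001927
Seepage velocity v = K·i/n = 0.46 × 0.001927 / 0.39 = 0.002273 m/day = 0.8302 m/yr.

0.83 m/yr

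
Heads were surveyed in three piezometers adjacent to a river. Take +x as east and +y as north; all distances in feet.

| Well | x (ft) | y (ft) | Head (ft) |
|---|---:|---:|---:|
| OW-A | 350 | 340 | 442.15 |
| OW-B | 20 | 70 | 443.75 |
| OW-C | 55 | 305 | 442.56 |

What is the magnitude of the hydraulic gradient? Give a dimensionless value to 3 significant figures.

0.00501

With h = a·x + b·y + c and OW-A as origin, the differences give:
  (-330)·a + (-270)·b = +1.60
  (-295)·a + (-35)·b = +0.41
Eliminate b (×(-35) and ×(-270), subtract): -68100·a = 54.700 → a = ∂h/∂x = -0.0008032
Back-substitute: b = ∂h/∂y = -0.004944.
|∇h| = √(-0.0008032² + -0.004944²) = 0.005009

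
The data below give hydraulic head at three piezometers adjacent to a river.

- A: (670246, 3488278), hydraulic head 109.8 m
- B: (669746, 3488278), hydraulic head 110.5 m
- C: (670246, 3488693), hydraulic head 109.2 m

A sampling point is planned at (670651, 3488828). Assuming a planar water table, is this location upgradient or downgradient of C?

downgradient

∂h/∂x = (110.5 − 109.8) / (669746 − 670246) = -0.001400
∂h/∂y = (109.2 − 109.8) / (3488693 − 3488278) = -0.001446
Head at (670651, 3488828) = 109.8 + (-0.001400)·(405) + (-0.001446)·(550) = 108.44 m.
That is lower than the 109.2 m at C, so the point is downgradient.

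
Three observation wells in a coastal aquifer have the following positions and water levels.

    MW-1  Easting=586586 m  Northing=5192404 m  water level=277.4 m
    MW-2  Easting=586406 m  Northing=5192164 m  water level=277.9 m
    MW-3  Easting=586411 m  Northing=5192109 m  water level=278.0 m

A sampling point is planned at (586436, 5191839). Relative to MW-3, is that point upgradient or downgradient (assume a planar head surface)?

With h = a·x + b·y + c and MW-1 as origin, the differences give:
  (-180)·a + (-240)·b = +0.5
  (-175)·a + (-295)·b = +0.6
Eliminate b (×(-295) and ×(-240), subtract): 11100·a = -3.50 → a = ∂h/∂x = -0.0003153
Back-substitute: b = ∂h/∂y = -0.001847.
Head at (586436, 5191839) = 277.4 + (-0.0003153)·(-150) + (-0.001847)·(-565) = 278.49 m.
That is higher than the 278.0 m at MW-3, so the point is upgradient.

upgradient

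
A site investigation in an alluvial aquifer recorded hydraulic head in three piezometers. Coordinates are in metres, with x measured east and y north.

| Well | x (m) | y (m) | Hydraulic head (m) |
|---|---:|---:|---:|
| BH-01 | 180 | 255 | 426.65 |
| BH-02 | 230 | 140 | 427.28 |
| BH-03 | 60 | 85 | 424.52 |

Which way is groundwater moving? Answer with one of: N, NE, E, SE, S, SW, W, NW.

W

With h = a·x + b·y + c and BH-01 as origin, the differences give:
  50·a + (-115)·b = +0.63
  (-120)·a + (-170)·b = -2.13
Eliminate b (×(-170) and ×(-115), subtract): -22300·a = -352.050 → a = ∂h/∂x = +0.01579
Back-substitute: b = ∂h/∂y = +0.001386.
Flow = −∇h = (-0.01579 east, -0.001386 north), which points west.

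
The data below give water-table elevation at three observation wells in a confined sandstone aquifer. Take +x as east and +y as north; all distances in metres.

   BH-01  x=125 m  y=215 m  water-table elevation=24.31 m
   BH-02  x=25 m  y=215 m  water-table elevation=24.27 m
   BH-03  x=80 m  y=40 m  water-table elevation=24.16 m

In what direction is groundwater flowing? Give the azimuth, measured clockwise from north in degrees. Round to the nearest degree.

Differences from BH-01: to BH-02 (Δx, Δy, Δh) = (-100, 0, -0.04); to BH-03 = (-45, -175, -0.15).
Solve a·Δx + b·Δy = Δh: det = (-100)·(-175) − (-45)·0 = 17500.
∂h/∂x = [(-0.04)·(-175) − (-0.15)·0] / 17500 = +0.0004000
∂h/∂y = [(-100)·(-0.15) − (-45)·(-0.04)] / 17500 = +0.0007543
Flow direction (−∇h) has components (-0.0004000 E, -0.0007543 N).
Azimuth = atan2(E, N) = atan2(-0.0004000, -0.0007543) = 207.9° ≈ 208°.

208°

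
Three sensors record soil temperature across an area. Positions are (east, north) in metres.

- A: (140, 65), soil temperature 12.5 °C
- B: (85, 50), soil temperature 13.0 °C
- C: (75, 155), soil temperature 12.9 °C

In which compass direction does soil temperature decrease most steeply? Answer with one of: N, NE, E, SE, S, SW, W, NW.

Differences from A: to B (Δx, Δy, Δh) = (-55, -15, +0.5); to C = (-65, 90, +0.4).
Determinant of the coordinate differences = (-55)·90 − (-65)·(-15) = -5925.
∂T/∂x = [(+0.5)·90 − (+0.4)·(-15)] / -5925 = -0.008608
∂T/∂y = [(-55)·(+0.4) − (-65)·(+0.5)] / -5925 = -0.001772
Steepest decrease is along −∇f = (+0.008608 E, +0.001772 N) → east.

E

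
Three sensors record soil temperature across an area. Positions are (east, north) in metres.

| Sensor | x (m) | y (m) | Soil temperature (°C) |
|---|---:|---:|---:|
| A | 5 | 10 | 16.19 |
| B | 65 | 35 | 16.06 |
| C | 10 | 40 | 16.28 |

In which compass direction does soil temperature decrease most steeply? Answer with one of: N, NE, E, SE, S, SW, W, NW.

SE

With T = a·x + b·y + c and A as origin, the differences give:
  60·a + 25·b = -0.13
  5·a + 30·b = +0.09
Eliminate b (×30 and ×25, subtract): 1675·a = -6.150 → a = ∂T/∂x = -0.003672
Back-substitute: b = ∂T/∂y = +0.003612.
Steepest decrease is along −∇f = (+0.003672 E, -0.003612 N) → southeast.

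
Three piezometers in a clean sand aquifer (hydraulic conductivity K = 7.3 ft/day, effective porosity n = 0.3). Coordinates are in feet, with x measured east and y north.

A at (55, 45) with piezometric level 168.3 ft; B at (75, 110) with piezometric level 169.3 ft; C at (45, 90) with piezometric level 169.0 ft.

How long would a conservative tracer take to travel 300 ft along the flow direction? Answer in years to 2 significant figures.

Taking A as reference: B−A = (20, 65, +1.0); C−A = (-10, 45, +0.7).
Solve a·Δx + b·Δy = Δh: det = 20·45 − (-10)·65 = 1550.
∂h/∂x = [(+1.0)·45 − (+0.7)·65] / 1550 = -0.0003226
∂h/∂y = [20·(+0.7) − (-10)·(+1.0)] / 1550 = +0.01548
|∇h| = √(-0.0003226² + 0.01548²) = 0.01548
Seepage velocity v = K·i/n = 7.3 × 0.01548 / 0.3 = 0.3767 ft/day.
t = 300 / 0.3767 = 796.4 days = 2.18 years.

2.2 years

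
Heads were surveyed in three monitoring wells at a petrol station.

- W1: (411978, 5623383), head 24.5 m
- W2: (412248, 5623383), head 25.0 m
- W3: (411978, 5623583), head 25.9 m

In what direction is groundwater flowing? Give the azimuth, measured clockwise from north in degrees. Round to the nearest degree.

∂h/∂x = (25.0 − 24.5) / (412248 − 411978) = +0.001852
∂h/∂y = (25.9 − 24.5) / (5623583 − 5623383) = +0.007000
Flow direction (−∇h) has components (-0.001852 E, -0.007000 N).
Azimuth = atan2(E, N) = atan2(-0.001852, -0.007000) = 194.8° ≈ 195°.

195°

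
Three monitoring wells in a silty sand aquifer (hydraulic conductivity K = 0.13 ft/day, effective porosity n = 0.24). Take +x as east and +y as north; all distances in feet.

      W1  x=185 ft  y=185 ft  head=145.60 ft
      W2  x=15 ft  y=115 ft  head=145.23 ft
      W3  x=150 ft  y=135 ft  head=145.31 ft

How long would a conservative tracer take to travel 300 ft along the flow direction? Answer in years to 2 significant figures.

Three-point gradient (reference W1): Δ to W2 = (-170, -70, -0.37), Δ to W3 = (-35, -50, -0.29).
∂h/∂x = -0.0002975, ∂h/∂y = +0.006008 (det = 6050).
|∇h| = √(-0.0002975² + 0.006008²) = 0.006015
Seepage velocity v = K·i/n = 0.13 × 0.006015 / 0.24 = 0.003258 ft/day.
t = 300 / 0.003258 = 9.208e+04 days = 252 years.

250 years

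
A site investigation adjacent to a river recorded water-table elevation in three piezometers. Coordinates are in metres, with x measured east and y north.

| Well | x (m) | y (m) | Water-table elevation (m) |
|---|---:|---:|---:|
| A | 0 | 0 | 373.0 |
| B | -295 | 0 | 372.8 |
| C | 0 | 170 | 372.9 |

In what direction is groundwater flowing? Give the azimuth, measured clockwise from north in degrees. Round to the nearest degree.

311°

∂h/∂x = (372.8 − 373.0) / (-295 − 0) = +0.0006780
∂h/∂y = (372.9 − 373.0) / (170 − 0) = -0.0005882
Flow direction (−∇h) has components (-0.0006780 E, +0.0005882 N).
Azimuth = atan2(E, N) = atan2(-0.0006780, +0.0005882) = 310.9° ≈ 311°.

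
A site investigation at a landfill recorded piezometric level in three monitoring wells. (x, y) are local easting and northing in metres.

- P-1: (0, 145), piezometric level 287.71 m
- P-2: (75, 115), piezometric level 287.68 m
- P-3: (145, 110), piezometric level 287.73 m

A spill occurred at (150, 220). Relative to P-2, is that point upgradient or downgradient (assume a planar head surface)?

Differences from P-1: to P-2 (Δx, Δy, Δh) = (75, -30, -0.03); to P-3 = (145, -35, +0.02).
Determinant of the coordinate differences = 75·(-35) − 145·(-30) = 1725.
∂h/∂x = [(-0.03)·(-35) − (+0.02)·(-30)] / 1725 = +0.0009565
∂h/∂y = [75·(+0.02) − 145·(-0.03)] / 1725 = +0.003391
Head at (150, 220) = 287.71 + (+0.0009565)·(150) + (+0.003391)·(75) = 288.11 m.
That is higher than the 287.68 m at P-2, so the point is upgradient.

upgradient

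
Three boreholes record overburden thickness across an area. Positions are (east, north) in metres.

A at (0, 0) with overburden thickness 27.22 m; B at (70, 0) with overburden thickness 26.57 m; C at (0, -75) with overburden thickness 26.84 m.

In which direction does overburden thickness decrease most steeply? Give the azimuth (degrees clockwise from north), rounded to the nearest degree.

119°

∂d/∂x = (26.57 − 27.22) / (70 − 0) = -0.009286
∂d/∂y = (26.84 − 27.22) / (-75 − 0) = +0.005067
Steepest decrease is along −∇f: components (+0.009286 E, -0.005067 N).
Azimuth = atan2(+0.009286, -0.005067) = 118.6° ≈ 119°.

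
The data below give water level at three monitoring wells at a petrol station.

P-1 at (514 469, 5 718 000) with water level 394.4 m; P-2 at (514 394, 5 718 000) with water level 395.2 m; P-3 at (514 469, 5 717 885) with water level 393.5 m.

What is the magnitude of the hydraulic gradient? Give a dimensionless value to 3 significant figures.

∂h/∂x = (395.2 − 394.4) / (514394 − 514469) = -0.01067
∂h/∂y = (393.5 − 394.4) / (5717885 − 5718000) = +0.007826
|∇h| = √(-0.01067² + 0.007826²) = 0.01323

0.0132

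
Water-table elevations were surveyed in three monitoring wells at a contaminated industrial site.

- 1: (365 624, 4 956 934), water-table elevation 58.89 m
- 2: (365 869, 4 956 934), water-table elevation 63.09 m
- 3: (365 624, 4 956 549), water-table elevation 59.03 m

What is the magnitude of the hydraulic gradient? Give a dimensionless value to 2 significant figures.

0.017

∂h/∂x = (63.09 − 58.89) / (365869 − 365624) = +0.01714
∂h/∂y = (59.03 − 58.89) / (4956549 − 4956934) = -0.0003636
|∇h| = √(0.01714² + -0.0003636²) = 0.01714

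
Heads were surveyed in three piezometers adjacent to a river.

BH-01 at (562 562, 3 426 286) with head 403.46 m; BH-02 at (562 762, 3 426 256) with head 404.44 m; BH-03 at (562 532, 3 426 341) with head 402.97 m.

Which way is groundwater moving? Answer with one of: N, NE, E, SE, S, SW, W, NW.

With h = a·x + b·y + c and BH-01 as origin, the differences give:
  200·a + (-30)·b = +0.98
  (-30)·a + 55·b = -0.49
Eliminate b (×55 and ×(-30), subtract): 10100·a = 39.200 → a = ∂h/∂x = +0.003881
Back-substitute: b = ∂h/∂y = -0.006792.
Flow = −∇h = (-0.003881 east, +0.006792 north), which points northwest.

NW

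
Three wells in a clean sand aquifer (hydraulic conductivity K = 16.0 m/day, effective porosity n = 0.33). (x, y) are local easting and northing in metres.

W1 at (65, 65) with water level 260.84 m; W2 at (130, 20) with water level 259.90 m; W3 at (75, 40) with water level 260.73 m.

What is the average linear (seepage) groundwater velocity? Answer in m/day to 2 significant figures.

0.77 m/day

Taking W1 as reference: W2−W1 = (65, -45, -0.94); W3−W1 = (10, -25, -0.11).
Determinant of the coordinate differences = 65·(-25) − 10·(-45) = -1175.
∂h/∂x = [(-0.94)·(-25) − (-0.11)·(-45)] / -1175 = -0.01579
∂h/∂y = [65·(-0.11) − 10·(-0.94)] / -1175 = -0.001915
|∇h| = √(-0.01579² + -0.001915²) = 0.01591
Seepage velocity v = K·i/n = 16.0 × 0.01591 / 0.33 = 0.7714 m/day.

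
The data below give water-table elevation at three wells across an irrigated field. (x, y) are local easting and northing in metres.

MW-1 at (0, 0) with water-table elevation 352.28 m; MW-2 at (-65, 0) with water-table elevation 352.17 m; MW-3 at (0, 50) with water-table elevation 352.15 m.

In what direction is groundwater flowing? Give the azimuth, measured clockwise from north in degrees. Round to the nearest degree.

327°

∂h/∂x = (352.17 − 352.28) / (-65 − 0) = +0.001692
∂h/∂y = (352.15 − 352.28) / (50 − 0) = -0.002600
Flow direction (−∇h) has components (-0.001692 E, +0.002600 N).
Azimuth = atan2(E, N) = atan2(-0.001692, +0.002600) = 326.9° ≈ 327°.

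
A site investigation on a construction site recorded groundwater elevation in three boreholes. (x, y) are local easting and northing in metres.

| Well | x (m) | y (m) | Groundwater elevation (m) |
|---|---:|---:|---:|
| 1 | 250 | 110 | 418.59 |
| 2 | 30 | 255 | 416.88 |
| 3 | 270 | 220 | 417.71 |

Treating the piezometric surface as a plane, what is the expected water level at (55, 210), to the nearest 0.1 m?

417.3 m

Taking 1 as reference: 2−1 = (-220, 145, -1.71); 3−1 = (20, 110, -0.88).
Determinant of the coordinate differences = (-220)·110 − 20·145 = -27100.
∂h/∂x = [(-1.71)·110 − (-0.88)·145] / -27100 = +0.002232
∂h/∂y = [(-220)·(-0.88) − 20·(-1.71)] / -27100 = -0.008406
h(55, 210) = 418.59 + (+0.002232)·(-195) + (-0.008406)·(100) = 418.59 -0.435 -0.841 = 417.314 m.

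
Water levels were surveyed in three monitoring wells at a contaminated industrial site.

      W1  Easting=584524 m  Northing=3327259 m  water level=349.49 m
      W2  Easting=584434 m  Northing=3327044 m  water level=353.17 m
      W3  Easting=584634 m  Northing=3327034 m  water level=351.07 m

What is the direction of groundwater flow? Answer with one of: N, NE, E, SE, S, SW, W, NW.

Differences from W1: to W2 (Δx, Δy, Δh) = (-90, -215, +3.68); to W3 = (110, -225, +1.58).
Solve a·Δx + b·Δy = Δh: det = (-90)·(-225) − 110·(-215) = 43900.
∂h/∂x = [(+3.68)·(-225) − (+1.58)·(-215)] / 43900 = -0.01112
∂h/∂y = [(-90)·(+1.58) − 110·(+3.68)] / 43900 = -0.01246
Flow = −∇h = (+0.01112 east, +0.01246 north), which points northeast.

NE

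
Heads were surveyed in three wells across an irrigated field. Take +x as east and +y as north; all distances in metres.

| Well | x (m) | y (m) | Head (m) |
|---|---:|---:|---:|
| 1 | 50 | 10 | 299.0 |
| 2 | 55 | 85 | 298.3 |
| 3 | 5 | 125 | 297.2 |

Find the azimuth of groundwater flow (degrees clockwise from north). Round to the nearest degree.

307°

Differences from 1: to 2 (Δx, Δy, Δh) = (5, 75, -0.7); to 3 = (-45, 115, -1.8).
Solve a·Δx + b·Δy = Δh: det = 5·115 − (-45)·75 = 3950.
∂h/∂x = [(-0.7)·115 − (-1.8)·75] / 3950 = +0.01380
∂h/∂y = [5·(-1.8) − (-45)·(-0.7)] / 3950 = -0.01025
Flow direction (−∇h) has components (-0.01380 E, +0.01025 N).
Azimuth = atan2(E, N) = atan2(-0.01380, +0.01025) = 306.6° ≈ 307°.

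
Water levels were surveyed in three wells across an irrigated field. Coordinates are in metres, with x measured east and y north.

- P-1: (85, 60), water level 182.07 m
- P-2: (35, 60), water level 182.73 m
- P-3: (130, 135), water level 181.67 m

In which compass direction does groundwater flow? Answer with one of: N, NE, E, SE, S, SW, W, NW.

With h = a·x + b·y + c and P-1 as origin, the differences give:
  (-50)·a + 0·b = +0.66
  45·a + 75·b = -0.40
Eliminate b (×75 and ×0, subtract): -3750·a = 49.500 → a = ∂h/∂x = -0.01320
Back-substitute: b = ∂h/∂y = +0.002587.
Flow = −∇h = (+0.01320 east, -0.002587 north), which points east.

E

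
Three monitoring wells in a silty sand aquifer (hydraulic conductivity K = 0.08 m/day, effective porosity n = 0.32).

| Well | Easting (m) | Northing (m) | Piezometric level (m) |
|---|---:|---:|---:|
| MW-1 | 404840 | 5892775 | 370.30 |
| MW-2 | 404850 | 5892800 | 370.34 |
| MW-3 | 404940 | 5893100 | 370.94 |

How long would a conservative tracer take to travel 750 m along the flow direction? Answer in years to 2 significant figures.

Differences from MW-1: to MW-2 (Δx, Δy, Δh) = (10, 25, +0.04); to MW-3 = (100, 325, +0.64).
Determinant of the coordinate differences = 10·325 − 100·25 = 750.
∂h/∂x = [(+0.04)·325 − (+0.64)·25] / 750 = -0.004000
∂h/∂y = [10·(+0.64) − 100·(+0.04)] / 750 = +0.003200
|∇h| = √(-0.004000² + 0.003200²) = 0.005122
Seepage velocity v = K·i/n = 0.08 × 0.005122 / 0.32 = 0.00128 m/day.
t = 750 / 0.00128 = 5.859e+05 days = 1.6e+03 years.

1600 years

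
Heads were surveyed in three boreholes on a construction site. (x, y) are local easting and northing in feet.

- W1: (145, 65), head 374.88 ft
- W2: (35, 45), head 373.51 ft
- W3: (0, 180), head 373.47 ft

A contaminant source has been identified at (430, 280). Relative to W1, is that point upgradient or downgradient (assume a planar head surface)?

Taking W1 as reference: W2−W1 = (-110, -20, -1.37); W3−W1 = (-145, 115, -1.41).
Solve a·Δx + b·Δy = Δh: det = (-110)·115 − (-145)·(-20) = -15550.
∂h/∂x = [(-1.37)·115 − (-1.41)·(-20)] / -15550 = +0.01195
∂h/∂y = [(-110)·(-1.41) − (-145)·(-1.37)] / -15550 = +0.002801
Head at (430, 280) = 374.88 + (+0.01195)·(285) + (+0.002801)·(215) = 378.89 ft.
That is higher than the 374.88 ft at W1, so the point is upgradient.

upgradient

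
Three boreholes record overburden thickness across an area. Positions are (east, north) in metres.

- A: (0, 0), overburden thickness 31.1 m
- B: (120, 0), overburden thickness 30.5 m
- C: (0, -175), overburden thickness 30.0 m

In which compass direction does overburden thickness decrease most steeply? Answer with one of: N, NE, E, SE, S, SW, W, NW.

∂d/∂x = (30.5 − 31.1) / (120 − 0) = -0.005000
∂d/∂y = (30.0 − 31.1) / (-175 − 0) = +0.006286
Steepest decrease is along −∇f = (+0.005000 E, -0.006286 N) → southeast.

SE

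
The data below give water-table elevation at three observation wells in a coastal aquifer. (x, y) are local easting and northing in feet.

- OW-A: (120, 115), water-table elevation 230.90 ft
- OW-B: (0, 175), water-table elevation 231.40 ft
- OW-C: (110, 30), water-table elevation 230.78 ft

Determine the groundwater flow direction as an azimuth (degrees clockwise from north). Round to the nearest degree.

119°

With h = a·x + b·y + c and OW-A as origin, the differences give:
  (-120)·a + 60·b = +0.50
  (-10)·a + (-85)·b = -0.12
Eliminate b (×(-85) and ×60, subtract): 10800·a = -35.300 → a = ∂h/∂x = -0.003269
Back-substitute: b = ∂h/∂y = +0.001796.
Flow direction (−∇h) has components (+0.003269 E, -0.001796 N).
Azimuth = atan2(E, N) = atan2(+0.003269, -0.001796) = 118.8° ≈ 119°.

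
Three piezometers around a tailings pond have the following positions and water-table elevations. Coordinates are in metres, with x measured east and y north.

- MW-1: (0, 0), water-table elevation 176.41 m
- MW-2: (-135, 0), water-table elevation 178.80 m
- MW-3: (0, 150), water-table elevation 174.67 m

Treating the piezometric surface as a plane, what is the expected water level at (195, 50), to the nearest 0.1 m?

172.4 m

∂h/∂x = (178.80 − 176.41) / (-135 − 0) = -0.01770
∂h/∂y = (174.67 − 176.41) / (150 − 0) = -0.01160
h(195, 50) = 176.41 + (-0.01770)·(195) + (-0.01160)·(50) = 176.41 -3.452 -0.580 = 172.378 m.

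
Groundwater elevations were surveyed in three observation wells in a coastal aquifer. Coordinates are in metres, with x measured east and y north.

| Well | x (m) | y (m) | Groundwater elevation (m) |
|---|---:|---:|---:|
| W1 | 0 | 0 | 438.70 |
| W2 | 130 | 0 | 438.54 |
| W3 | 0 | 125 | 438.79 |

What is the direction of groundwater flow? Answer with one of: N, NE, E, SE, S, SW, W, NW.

SE

∂h/∂x = (438.54 − 438.70) / (130 − 0) = -0.001231
∂h/∂y = (438.79 − 438.70) / (125 − 0) = +0.0007200
Flow = −∇h = (+0.001231 east, -0.0007200 north), which points southeast.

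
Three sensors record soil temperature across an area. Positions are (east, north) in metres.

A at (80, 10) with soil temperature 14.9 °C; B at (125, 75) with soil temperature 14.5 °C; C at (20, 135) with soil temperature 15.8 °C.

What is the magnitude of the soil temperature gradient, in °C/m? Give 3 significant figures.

0.0115 °C/m

With T = a·x + b·y + c and A as origin, the differences give:
  45·a + 65·b = -0.4
  (-60)·a + 125·b = +0.9
Eliminate b (×125 and ×65, subtract): 9525·a = -108.50 → a = ∂T/∂x = -0.01139
Back-substitute: b = ∂T/∂y = +0.001732.
|∇f| = √(-0.01139² + 0.001732²) = 0.01152 °C/m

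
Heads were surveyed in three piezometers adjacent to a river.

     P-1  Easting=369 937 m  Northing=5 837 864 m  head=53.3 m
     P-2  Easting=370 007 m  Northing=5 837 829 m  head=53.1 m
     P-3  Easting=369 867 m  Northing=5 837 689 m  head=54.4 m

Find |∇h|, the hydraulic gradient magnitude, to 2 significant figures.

0.0066

Differences from P-1: to P-2 (Δx, Δy, Δh) = (70, -35, -0.2); to P-3 = (-70, -175, +1.1).
Solve a·Δx + b·Δy = Δh: det = 70·(-175) − (-70)·(-35) = -14700.
∂h/∂x = [(-0.2)·(-175) − (+1.1)·(-35)] / -14700 = -0.005000
∂h/∂y = [70·(+1.1) − (-70)·(-0.2)] / -14700 = -0.004286
|∇h| = √(-0.005000² + -0.004286²) = 0.006586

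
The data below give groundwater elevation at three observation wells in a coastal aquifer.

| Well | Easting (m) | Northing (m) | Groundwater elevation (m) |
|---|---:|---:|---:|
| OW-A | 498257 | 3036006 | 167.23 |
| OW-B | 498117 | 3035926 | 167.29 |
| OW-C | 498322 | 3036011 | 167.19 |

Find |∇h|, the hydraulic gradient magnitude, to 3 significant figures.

Three-point gradient (reference OW-A): Δ to OW-B = (-140, -80, +0.06), Δ to OW-C = (65, 5, -0.04).
∂h/∂x = -0.0006444, ∂h/∂y = +0.0003778 (det = 4500).
|∇h| = √(-0.0006444² + 0.0003778²) = 0.000747

0.000747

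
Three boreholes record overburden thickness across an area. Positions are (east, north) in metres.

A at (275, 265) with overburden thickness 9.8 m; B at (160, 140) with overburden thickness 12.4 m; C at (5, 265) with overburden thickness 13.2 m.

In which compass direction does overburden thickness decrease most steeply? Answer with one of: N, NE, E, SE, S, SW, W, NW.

NE

Differences from A: to B (Δx, Δy, Δh) = (-115, -125, +2.6); to C = (-270, 0, +3.4).
Solve a·Δx + b·Δy = Δd: det = (-115)·0 − (-270)·(-125) = -33750.
∂d/∂x = [(+2.6)·0 − (+3.4)·(-125)] / -33750 = -0.01259
∂d/∂y = [(-115)·(+3.4) − (-270)·(+2.6)] / -33750 = -0.009215
Steepest decrease is along −∇f = (+0.01259 E, +0.009215 N) → northeast.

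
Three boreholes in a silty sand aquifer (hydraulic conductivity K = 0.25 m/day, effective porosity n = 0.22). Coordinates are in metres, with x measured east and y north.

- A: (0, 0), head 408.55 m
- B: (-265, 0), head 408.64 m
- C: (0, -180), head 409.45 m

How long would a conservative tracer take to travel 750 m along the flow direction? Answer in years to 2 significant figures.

360 years

∂h/∂x = (408.64 − 408.55) / (-265 − 0) = -0.0003396
∂h/∂y = (409.45 − 408.55) / (-180 − 0) = -0.005000
|∇h| = √(-0.0003396² + -0.005000²) = 0.005012
Seepage velocity v = K·i/n = 0.25 × 0.005012 / 0.22 = 0.005695 m/day.
t = 750 / 0.005695 = 1.317e+05 days = 361 years.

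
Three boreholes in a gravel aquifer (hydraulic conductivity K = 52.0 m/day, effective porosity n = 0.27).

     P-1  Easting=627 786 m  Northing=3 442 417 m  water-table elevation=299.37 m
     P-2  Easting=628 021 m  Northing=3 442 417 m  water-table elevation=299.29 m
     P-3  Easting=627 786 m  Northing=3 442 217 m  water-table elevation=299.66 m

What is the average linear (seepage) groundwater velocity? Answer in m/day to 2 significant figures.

0.29 m/day

∂h/∂x = (299.29 − 299.37) / (628021 − 627786) = -0.0003404
∂h/∂y = (299.66 − 299.37) / (3442217 − 3442417) = -0.001450
|∇h| = √(-0.0003404² + -0.001450²) = 0.001489
Seepage velocity v = K·i/n = 52.0 × 0.001489 / 0.27 = 0.2868 m/day.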